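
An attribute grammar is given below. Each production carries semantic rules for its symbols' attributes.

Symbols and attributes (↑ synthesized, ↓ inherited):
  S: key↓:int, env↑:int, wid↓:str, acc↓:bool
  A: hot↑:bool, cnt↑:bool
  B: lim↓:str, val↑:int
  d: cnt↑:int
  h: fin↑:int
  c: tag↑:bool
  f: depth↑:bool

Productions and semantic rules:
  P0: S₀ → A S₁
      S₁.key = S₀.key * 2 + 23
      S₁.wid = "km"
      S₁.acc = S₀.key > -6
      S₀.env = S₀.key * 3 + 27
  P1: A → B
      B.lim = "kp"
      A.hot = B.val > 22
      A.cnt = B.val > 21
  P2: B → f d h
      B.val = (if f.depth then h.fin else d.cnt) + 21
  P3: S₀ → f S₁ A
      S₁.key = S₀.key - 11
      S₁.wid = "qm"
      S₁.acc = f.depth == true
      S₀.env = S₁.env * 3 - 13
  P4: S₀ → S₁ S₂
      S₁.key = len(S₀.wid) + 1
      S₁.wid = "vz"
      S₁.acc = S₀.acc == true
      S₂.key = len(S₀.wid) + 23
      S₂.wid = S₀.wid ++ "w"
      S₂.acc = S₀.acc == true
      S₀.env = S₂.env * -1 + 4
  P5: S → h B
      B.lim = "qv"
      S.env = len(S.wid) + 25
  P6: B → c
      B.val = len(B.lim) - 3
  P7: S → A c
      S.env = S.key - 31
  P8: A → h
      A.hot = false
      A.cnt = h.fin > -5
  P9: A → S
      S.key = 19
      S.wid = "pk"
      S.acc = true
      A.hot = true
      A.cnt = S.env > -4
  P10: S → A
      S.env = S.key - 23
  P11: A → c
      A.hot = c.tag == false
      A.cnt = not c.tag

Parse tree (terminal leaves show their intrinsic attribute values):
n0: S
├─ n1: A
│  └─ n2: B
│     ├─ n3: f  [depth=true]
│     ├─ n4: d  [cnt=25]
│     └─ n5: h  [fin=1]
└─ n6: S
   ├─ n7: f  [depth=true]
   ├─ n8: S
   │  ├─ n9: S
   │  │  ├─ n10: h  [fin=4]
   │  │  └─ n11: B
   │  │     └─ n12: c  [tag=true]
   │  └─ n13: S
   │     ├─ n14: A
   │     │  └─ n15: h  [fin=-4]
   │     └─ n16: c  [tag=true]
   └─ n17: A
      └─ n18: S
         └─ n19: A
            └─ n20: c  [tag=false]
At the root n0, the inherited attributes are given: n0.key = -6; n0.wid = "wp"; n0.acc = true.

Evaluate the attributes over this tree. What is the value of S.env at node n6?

17

1. n0.key = -6  [given at root]
2. n0.wid = "wp"  [given at root]
3. n0.acc = true  [given at root]
4. n2.lim = "kp"  ["kp"]
5. n3.depth = true  [terminal]
6. n4.cnt = 25  [terminal]
7. n5.fin = 1  [terminal]
8. n2.val = 22  [(if f.depth then h.fin else d.cnt) + 21]
9. n1.hot = false  [B.val > 22]
10. n1.cnt = true  [B.val > 21]
11. n6.key = 11  [S₀.key * 2 + 23]
12. n6.wid = "km"  ["km"]
13. n6.acc = false  [S₀.key > -6]
14. n7.depth = true  [terminal]
15. n8.key = 0  [S₀.key - 11]
16. n8.wid = "qm"  ["qm"]
17. n8.acc = true  [f.depth == true]
18. n9.key = 3  [len(S₀.wid) + 1]
19. n9.wid = "vz"  ["vz"]
20. n9.acc = true  [S₀.acc == true]
21. n10.fin = 4  [terminal]
22. n11.lim = "qv"  ["qv"]
23. n12.tag = true  [terminal]
24. n11.val = -1  [len(B.lim) - 3]
25. n9.env = 27  [len(S.wid) + 25]
26. n13.key = 25  [len(S₀.wid) + 23]
27. n13.wid = "qmw"  [S₀.wid ++ "w"]
28. n13.acc = true  [S₀.acc == true]
29. n15.fin = -4  [terminal]
30. n14.hot = false  [false]
31. n14.cnt = true  [h.fin > -5]
32. n16.tag = true  [terminal]
33. n13.env = -6  [S.key - 31]
34. n8.env = 10  [S₂.env * -1 + 4]
35. n18.key = 19  [19]
36. n18.wid = "pk"  ["pk"]
37. n18.acc = true  [true]
38. n20.tag = false  [terminal]
39. n19.hot = true  [c.tag == false]
40. n19.cnt = true  [not c.tag]
41. n18.env = -4  [S.key - 23]
42. n17.hot = true  [true]
43. n17.cnt = false  [S.env > -4]
44. n6.env = 17  [S₁.env * 3 - 13]
45. n0.env = 9  [S₀.key * 3 + 27]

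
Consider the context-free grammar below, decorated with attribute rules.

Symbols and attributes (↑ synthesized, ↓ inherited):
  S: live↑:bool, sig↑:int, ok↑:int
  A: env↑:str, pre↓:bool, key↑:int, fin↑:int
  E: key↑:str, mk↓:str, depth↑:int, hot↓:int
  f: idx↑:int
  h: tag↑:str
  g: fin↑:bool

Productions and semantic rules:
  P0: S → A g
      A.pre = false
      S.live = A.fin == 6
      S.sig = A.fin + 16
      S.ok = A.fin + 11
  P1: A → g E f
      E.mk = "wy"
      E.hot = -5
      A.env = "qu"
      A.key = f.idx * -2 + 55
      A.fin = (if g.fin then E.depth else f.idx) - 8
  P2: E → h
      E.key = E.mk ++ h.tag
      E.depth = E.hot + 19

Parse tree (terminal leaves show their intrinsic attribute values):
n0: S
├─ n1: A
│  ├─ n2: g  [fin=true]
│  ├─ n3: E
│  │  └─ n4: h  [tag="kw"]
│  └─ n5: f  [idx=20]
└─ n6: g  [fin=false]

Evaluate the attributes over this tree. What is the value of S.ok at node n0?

1. n1.pre = false  [false]
2. n2.fin = true  [terminal]
3. n3.mk = "wy"  ["wy"]
4. n3.hot = -5  [-5]
5. n4.tag = "kw"  [terminal]
6. n3.key = "wykw"  [E.mk ++ h.tag]
7. n3.depth = 14  [E.hot + 19]
8. n5.idx = 20  [terminal]
9. n1.env = "qu"  ["qu"]
10. n1.key = 15  [f.idx * -2 + 55]
11. n1.fin = 6  [(if g.fin then E.depth else f.idx) - 8]
12. n6.fin = false  [terminal]
13. n0.live = true  [A.fin == 6]
14. n0.sig = 22  [A.fin + 16]
15. n0.ok = 17  [A.fin + 11]

17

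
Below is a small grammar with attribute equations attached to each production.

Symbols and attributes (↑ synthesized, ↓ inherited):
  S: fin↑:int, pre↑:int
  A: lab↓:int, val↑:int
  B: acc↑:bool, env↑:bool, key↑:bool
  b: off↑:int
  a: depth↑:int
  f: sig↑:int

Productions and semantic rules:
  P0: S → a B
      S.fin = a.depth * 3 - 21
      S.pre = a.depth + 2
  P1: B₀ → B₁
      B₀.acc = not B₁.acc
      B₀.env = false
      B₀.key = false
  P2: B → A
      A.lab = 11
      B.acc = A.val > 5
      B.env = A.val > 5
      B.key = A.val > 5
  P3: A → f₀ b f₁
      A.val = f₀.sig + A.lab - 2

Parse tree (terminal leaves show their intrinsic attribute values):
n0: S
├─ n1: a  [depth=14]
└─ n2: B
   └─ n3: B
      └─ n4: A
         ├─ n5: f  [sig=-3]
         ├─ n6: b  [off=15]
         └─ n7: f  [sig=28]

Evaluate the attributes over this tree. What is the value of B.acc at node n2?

false

1. n1.depth = 14  [terminal]
2. n4.lab = 11  [11]
3. n5.sig = -3  [terminal]
4. n6.off = 15  [terminal]
5. n7.sig = 28  [terminal]
6. n4.val = 6  [f₀.sig + A.lab - 2]
7. n3.acc = true  [A.val > 5]
8. n3.env = true  [A.val > 5]
9. n3.key = true  [A.val > 5]
10. n2.acc = false  [not B₁.acc]
11. n2.env = false  [false]
12. n2.key = false  [false]
13. n0.fin = 21  [a.depth * 3 - 21]
14. n0.pre = 16  [a.depth + 2]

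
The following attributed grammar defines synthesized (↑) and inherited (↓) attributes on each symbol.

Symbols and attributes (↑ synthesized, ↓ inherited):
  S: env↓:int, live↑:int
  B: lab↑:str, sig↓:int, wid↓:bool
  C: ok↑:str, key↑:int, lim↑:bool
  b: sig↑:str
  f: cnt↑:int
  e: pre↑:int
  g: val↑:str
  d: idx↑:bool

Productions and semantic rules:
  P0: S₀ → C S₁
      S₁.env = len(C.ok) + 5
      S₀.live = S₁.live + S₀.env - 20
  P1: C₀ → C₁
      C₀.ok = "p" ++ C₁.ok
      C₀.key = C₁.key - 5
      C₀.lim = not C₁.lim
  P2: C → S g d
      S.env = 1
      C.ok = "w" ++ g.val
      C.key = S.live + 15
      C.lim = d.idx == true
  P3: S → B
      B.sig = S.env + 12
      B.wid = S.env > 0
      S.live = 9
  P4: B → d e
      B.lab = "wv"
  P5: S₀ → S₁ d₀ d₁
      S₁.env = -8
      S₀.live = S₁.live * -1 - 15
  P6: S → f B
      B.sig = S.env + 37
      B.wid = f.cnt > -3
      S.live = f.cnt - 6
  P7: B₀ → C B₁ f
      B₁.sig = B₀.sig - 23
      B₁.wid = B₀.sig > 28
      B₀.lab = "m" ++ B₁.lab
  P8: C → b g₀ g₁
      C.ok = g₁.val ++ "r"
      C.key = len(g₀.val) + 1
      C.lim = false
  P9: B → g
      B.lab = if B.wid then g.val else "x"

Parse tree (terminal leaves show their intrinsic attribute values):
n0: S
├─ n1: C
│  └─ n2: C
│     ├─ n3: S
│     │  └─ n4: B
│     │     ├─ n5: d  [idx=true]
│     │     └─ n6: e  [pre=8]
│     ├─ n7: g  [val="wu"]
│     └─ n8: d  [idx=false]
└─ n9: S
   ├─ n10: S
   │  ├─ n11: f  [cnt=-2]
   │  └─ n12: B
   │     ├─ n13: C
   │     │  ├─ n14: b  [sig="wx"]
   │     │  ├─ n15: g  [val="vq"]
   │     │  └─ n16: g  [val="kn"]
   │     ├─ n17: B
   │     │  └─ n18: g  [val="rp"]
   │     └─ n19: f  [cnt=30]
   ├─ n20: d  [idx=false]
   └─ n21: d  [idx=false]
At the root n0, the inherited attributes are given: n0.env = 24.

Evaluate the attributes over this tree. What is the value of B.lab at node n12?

1. n0.env = 24  [given at root]
2. n3.env = 1  [1]
3. n4.sig = 13  [S.env + 12]
4. n4.wid = true  [S.env > 0]
5. n5.idx = true  [terminal]
6. n6.pre = 8  [terminal]
7. n4.lab = "wv"  ["wv"]
8. n3.live = 9  [9]
9. n7.val = "wu"  [terminal]
10. n8.idx = false  [terminal]
11. n2.ok = "wwu"  ["w" ++ g.val]
12. n2.key = 24  [S.live + 15]
13. n2.lim = false  [d.idx == true]
14. n1.ok = "pwwu"  ["p" ++ C₁.ok]
15. n1.key = 19  [C₁.key - 5]
16. n1.lim = true  [not C₁.lim]
17. n9.env = 9  [len(C.ok) + 5]
18. n10.env = -8  [-8]
19. n11.cnt = -2  [terminal]
20. n12.sig = 29  [S.env + 37]
21. n12.wid = true  [f.cnt > -3]
22. n14.sig = "wx"  [terminal]
23. n15.val = "vq"  [terminal]
24. n16.val = "kn"  [terminal]
25. n13.ok = "knr"  [g₁.val ++ "r"]
26. n13.key = 3  [len(g₀.val) + 1]
27. n13.lim = false  [false]
28. n17.sig = 6  [B₀.sig - 23]
29. n17.wid = true  [B₀.sig > 28]
30. n18.val = "rp"  [terminal]
31. n17.lab = "rp"  [if B.wid then g.val else "x"]
32. n19.cnt = 30  [terminal]
33. n12.lab = "mrp"  ["m" ++ B₁.lab]
34. n10.live = -8  [f.cnt - 6]
35. n20.idx = false  [terminal]
36. n21.idx = false  [terminal]
37. n9.live = -7  [S₁.live * -1 - 15]
38. n0.live = -3  [S₁.live + S₀.env - 20]

"mrp"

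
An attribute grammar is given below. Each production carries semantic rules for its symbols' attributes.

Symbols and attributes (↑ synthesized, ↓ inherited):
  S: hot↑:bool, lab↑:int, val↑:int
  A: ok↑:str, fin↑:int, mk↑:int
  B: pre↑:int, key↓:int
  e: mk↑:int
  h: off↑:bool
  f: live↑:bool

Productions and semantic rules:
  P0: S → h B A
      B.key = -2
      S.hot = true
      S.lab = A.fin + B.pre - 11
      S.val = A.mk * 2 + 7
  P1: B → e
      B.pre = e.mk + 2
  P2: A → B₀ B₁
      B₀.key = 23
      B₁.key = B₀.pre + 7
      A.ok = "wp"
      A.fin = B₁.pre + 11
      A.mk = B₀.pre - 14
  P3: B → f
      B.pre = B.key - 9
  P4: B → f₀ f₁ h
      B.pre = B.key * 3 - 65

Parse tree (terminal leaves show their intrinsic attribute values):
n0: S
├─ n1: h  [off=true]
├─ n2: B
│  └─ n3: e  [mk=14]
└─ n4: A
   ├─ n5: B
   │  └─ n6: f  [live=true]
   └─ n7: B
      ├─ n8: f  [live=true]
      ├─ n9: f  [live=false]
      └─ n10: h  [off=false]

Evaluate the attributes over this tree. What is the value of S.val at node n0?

7

1. n1.off = true  [terminal]
2. n2.key = -2  [-2]
3. n3.mk = 14  [terminal]
4. n2.pre = 16  [e.mk + 2]
5. n5.key = 23  [23]
6. n6.live = true  [terminal]
7. n5.pre = 14  [B.key - 9]
8. n7.key = 21  [B₀.pre + 7]
9. n8.live = true  [terminal]
10. n9.live = false  [terminal]
11. n10.off = false  [terminal]
12. n7.pre = -2  [B.key * 3 - 65]
13. n4.ok = "wp"  ["wp"]
14. n4.fin = 9  [B₁.pre + 11]
15. n4.mk = 0  [B₀.pre - 14]
16. n0.hot = true  [true]
17. n0.lab = 14  [A.fin + B.pre - 11]
18. n0.val = 7  [A.mk * 2 + 7]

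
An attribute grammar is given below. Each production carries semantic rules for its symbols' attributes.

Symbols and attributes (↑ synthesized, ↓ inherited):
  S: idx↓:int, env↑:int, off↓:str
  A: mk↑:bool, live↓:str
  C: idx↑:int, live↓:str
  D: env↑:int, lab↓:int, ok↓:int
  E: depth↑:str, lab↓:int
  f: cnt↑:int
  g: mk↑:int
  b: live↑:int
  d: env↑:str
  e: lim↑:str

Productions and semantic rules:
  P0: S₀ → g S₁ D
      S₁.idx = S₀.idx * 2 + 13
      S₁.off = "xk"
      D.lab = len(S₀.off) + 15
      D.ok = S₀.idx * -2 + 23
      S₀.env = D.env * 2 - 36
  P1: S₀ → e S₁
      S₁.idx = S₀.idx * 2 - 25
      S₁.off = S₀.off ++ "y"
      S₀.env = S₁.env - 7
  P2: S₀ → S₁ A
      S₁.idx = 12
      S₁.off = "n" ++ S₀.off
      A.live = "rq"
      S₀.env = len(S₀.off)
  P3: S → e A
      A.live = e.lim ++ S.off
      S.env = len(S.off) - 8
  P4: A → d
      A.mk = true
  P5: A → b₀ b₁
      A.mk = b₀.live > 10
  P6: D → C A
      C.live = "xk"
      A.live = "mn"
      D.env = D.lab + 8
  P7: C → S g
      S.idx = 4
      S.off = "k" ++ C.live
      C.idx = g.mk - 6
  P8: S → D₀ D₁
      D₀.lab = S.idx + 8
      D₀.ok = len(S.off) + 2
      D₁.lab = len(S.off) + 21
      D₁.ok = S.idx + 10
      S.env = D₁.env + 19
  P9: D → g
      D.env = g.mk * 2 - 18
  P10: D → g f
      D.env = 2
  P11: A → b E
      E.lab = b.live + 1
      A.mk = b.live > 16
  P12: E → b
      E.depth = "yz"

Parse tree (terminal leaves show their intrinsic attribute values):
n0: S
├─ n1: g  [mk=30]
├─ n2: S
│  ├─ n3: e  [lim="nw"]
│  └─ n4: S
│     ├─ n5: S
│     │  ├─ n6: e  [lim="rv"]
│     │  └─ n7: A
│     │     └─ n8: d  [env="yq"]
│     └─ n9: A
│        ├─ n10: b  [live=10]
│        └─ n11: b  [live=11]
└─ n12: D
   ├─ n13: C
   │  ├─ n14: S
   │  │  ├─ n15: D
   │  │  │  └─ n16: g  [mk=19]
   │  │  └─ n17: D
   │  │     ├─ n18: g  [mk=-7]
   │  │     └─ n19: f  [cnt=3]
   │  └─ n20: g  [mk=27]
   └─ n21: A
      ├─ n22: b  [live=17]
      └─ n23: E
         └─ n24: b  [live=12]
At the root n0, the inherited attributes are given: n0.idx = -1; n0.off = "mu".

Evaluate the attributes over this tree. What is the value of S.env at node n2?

-4

1. n0.idx = -1  [given at root]
2. n0.off = "mu"  [given at root]
3. n1.mk = 30  [terminal]
4. n2.idx = 11  [S₀.idx * 2 + 13]
5. n2.off = "xk"  ["xk"]
6. n3.lim = "nw"  [terminal]
7. n4.idx = -3  [S₀.idx * 2 - 25]
8. n4.off = "xky"  [S₀.off ++ "y"]
9. n5.idx = 12  [12]
10. n5.off = "nxky"  ["n" ++ S₀.off]
11. n6.lim = "rv"  [terminal]
12. n7.live = "rvnxky"  [e.lim ++ S.off]
13. n8.env = "yq"  [terminal]
14. n7.mk = true  [true]
15. n5.env = -4  [len(S.off) - 8]
16. n9.live = "rq"  ["rq"]
17. n10.live = 10  [terminal]
18. n11.live = 11  [terminal]
19. n9.mk = false  [b₀.live > 10]
20. n4.env = 3  [len(S₀.off)]
21. n2.env = -4  [S₁.env - 7]
22. n12.lab = 17  [len(S₀.off) + 15]
23. n12.ok = 25  [S₀.idx * -2 + 23]
24. n13.live = "xk"  ["xk"]
25. n14.idx = 4  [4]
26. n14.off = "kxk"  ["k" ++ C.live]
27. n15.lab = 12  [S.idx + 8]
28. n15.ok = 5  [len(S.off) + 2]
29. n16.mk = 19  [terminal]
30. n15.env = 20  [g.mk * 2 - 18]
31. n17.lab = 24  [len(S.off) + 21]
32. n17.ok = 14  [S.idx + 10]
33. n18.mk = -7  [terminal]
34. n19.cnt = 3  [terminal]
35. n17.env = 2  [2]
36. n14.env = 21  [D₁.env + 19]
37. n20.mk = 27  [terminal]
38. n13.idx = 21  [g.mk - 6]
39. n21.live = "mn"  ["mn"]
40. n22.live = 17  [terminal]
41. n23.lab = 18  [b.live + 1]
42. n24.live = 12  [terminal]
43. n23.depth = "yz"  ["yz"]
44. n21.mk = true  [b.live > 16]
45. n12.env = 25  [D.lab + 8]
46. n0.env = 14  [D.env * 2 - 36]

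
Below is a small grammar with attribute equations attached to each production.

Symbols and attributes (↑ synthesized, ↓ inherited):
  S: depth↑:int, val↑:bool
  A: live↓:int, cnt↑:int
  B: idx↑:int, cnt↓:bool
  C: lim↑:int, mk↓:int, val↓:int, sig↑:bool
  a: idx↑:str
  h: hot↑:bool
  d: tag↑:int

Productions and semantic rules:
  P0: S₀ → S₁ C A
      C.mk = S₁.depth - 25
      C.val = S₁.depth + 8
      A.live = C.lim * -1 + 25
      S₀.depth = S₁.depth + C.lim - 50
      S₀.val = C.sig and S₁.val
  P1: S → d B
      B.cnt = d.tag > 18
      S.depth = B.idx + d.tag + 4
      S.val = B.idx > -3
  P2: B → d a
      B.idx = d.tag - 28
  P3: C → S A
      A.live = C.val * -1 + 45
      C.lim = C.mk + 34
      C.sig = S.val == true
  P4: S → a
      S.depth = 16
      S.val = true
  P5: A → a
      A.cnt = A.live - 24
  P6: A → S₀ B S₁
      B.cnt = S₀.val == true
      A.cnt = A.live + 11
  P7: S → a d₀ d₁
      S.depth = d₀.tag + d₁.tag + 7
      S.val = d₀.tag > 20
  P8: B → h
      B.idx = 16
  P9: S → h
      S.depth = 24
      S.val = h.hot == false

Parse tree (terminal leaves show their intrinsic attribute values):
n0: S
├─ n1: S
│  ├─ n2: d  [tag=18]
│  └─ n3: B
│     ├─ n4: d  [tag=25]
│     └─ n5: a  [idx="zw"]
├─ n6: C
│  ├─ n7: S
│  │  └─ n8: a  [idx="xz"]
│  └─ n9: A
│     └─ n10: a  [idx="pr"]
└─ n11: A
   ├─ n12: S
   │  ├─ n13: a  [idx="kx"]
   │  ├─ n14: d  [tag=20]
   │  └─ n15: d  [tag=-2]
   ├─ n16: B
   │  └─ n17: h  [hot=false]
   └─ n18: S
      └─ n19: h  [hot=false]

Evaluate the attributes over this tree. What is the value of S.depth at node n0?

-3

1. n2.tag = 18  [terminal]
2. n3.cnt = false  [d.tag > 18]
3. n4.tag = 25  [terminal]
4. n5.idx = "zw"  [terminal]
5. n3.idx = -3  [d.tag - 28]
6. n1.depth = 19  [B.idx + d.tag + 4]
7. n1.val = false  [B.idx > -3]
8. n6.mk = -6  [S₁.depth - 25]
9. n6.val = 27  [S₁.depth + 8]
10. n8.idx = "xz"  [terminal]
11. n7.depth = 16  [16]
12. n7.val = true  [true]
13. n9.live = 18  [C.val * -1 + 45]
14. n10.idx = "pr"  [terminal]
15. n9.cnt = -6  [A.live - 24]
16. n6.lim = 28  [C.mk + 34]
17. n6.sig = true  [S.val == true]
18. n11.live = -3  [C.lim * -1 + 25]
19. n13.idx = "kx"  [terminal]
20. n14.tag = 20  [terminal]
21. n15.tag = -2  [terminal]
22. n12.depth = 25  [d₀.tag + d₁.tag + 7]
23. n12.val = false  [d₀.tag > 20]
24. n16.cnt = false  [S₀.val == true]
25. n17.hot = false  [terminal]
26. n16.idx = 16  [16]
27. n19.hot = false  [terminal]
28. n18.depth = 24  [24]
29. n18.val = true  [h.hot == false]
30. n11.cnt = 8  [A.live + 11]
31. n0.depth = -3  [S₁.depth + C.lim - 50]
32. n0.val = false  [C.sig and S₁.val]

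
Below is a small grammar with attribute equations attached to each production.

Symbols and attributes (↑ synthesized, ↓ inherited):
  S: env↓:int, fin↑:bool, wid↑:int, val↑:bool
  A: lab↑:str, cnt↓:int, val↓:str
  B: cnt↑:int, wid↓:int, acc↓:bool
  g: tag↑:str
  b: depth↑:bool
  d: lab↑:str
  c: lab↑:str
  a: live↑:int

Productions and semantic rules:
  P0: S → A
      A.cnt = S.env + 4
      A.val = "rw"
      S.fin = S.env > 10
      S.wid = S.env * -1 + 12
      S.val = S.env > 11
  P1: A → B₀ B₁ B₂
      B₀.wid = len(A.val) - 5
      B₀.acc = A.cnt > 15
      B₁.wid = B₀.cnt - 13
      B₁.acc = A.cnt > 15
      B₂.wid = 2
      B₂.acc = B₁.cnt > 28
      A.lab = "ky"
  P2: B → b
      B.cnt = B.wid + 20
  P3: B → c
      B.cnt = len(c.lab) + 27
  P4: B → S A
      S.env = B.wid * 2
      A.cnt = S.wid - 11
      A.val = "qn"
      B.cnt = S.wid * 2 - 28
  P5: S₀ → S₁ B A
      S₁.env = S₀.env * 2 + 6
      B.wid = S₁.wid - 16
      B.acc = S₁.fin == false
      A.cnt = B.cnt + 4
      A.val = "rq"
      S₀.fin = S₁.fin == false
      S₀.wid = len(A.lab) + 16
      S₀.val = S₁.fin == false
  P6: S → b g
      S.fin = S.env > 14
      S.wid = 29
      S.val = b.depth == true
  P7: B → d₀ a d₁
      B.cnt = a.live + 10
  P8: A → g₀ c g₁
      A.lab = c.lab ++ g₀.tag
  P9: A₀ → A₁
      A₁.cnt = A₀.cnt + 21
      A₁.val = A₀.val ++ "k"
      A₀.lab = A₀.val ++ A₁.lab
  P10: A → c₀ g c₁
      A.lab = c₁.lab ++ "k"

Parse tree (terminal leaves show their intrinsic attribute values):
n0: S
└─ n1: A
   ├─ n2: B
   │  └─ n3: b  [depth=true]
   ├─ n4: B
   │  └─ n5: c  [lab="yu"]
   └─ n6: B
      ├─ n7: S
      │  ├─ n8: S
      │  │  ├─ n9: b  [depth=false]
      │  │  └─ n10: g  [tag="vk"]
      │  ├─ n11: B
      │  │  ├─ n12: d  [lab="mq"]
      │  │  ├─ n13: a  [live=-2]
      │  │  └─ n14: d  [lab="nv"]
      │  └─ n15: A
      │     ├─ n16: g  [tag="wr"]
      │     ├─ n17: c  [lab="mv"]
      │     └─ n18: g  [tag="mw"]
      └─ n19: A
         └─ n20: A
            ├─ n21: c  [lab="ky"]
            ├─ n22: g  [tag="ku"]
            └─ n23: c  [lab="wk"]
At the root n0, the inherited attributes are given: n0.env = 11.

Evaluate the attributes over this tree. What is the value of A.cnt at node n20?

1. n0.env = 11  [given at root]
2. n1.cnt = 15  [S.env + 4]
3. n1.val = "rw"  ["rw"]
4. n2.wid = -3  [len(A.val) - 5]
5. n2.acc = false  [A.cnt > 15]
6. n3.depth = true  [terminal]
7. n2.cnt = 17  [B.wid + 20]
8. n4.wid = 4  [B₀.cnt - 13]
9. n4.acc = false  [A.cnt > 15]
10. n5.lab = "yu"  [terminal]
11. n4.cnt = 29  [len(c.lab) + 27]
12. n6.wid = 2  [2]
13. n6.acc = true  [B₁.cnt > 28]
14. n7.env = 4  [B.wid * 2]
15. n8.env = 14  [S₀.env * 2 + 6]
16. n9.depth = false  [terminal]
17. n10.tag = "vk"  [terminal]
18. n8.fin = false  [S.env > 14]
19. n8.wid = 29  [29]
20. n8.val = false  [b.depth == true]
21. n11.wid = 13  [S₁.wid - 16]
22. n11.acc = true  [S₁.fin == false]
23. n12.lab = "mq"  [terminal]
24. n13.live = -2  [terminal]
25. n14.lab = "nv"  [terminal]
26. n11.cnt = 8  [a.live + 10]
27. n15.cnt = 12  [B.cnt + 4]
28. n15.val = "rq"  ["rq"]
29. n16.tag = "wr"  [terminal]
30. n17.lab = "mv"  [terminal]
31. n18.tag = "mw"  [terminal]
32. n15.lab = "mvwr"  [c.lab ++ g₀.tag]
33. n7.fin = true  [S₁.fin == false]
34. n7.wid = 20  [len(A.lab) + 16]
35. n7.val = true  [S₁.fin == false]
36. n19.cnt = 9  [S.wid - 11]
37. n19.val = "qn"  ["qn"]
38. n20.cnt = 30  [A₀.cnt + 21]
39. n20.val = "qnk"  [A₀.val ++ "k"]
40. n21.lab = "ky"  [terminal]
41. n22.tag = "ku"  [terminal]
42. n23.lab = "wk"  [terminal]
43. n20.lab = "wkk"  [c₁.lab ++ "k"]
44. n19.lab = "qnwkk"  [A₀.val ++ A₁.lab]
45. n6.cnt = 12  [S.wid * 2 - 28]
46. n1.lab = "ky"  ["ky"]
47. n0.fin = true  [S.env > 10]
48. n0.wid = 1  [S.env * -1 + 12]
49. n0.val = false  [S.env > 11]

30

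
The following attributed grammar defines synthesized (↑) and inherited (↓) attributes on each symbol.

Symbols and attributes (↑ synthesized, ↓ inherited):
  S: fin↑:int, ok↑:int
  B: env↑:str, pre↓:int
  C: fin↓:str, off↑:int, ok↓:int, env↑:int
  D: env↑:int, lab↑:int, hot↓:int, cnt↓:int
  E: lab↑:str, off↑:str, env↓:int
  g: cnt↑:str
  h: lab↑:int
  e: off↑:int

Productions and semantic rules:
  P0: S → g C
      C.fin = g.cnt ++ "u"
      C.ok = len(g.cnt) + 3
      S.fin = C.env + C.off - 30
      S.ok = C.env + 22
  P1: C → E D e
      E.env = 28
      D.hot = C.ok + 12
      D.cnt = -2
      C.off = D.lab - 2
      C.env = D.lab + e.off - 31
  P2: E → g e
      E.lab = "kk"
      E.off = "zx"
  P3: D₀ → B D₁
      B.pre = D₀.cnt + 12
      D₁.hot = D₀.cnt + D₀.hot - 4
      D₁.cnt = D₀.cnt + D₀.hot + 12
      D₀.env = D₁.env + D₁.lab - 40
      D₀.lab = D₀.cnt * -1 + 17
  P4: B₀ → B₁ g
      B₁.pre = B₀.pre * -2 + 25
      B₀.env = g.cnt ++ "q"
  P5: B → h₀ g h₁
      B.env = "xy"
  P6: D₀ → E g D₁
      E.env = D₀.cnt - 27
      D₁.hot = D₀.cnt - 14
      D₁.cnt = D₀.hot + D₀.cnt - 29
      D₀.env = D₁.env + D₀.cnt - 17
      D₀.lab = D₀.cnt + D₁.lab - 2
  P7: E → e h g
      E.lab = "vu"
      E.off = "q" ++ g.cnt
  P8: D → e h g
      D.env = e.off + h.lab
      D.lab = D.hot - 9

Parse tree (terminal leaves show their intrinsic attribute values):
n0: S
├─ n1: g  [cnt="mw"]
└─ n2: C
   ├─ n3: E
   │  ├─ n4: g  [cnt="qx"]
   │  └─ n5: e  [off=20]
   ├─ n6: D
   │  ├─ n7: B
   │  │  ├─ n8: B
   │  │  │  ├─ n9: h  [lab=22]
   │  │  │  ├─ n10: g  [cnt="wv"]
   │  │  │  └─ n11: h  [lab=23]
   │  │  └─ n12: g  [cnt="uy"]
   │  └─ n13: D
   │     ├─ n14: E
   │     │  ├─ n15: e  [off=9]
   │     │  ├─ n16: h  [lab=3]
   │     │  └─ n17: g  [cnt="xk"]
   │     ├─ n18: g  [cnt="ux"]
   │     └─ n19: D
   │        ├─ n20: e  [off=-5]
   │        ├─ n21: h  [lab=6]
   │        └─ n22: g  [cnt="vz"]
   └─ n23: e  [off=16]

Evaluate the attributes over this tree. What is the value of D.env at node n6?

0

1. n1.cnt = "mw"  [terminal]
2. n2.fin = "mwu"  [g.cnt ++ "u"]
3. n2.ok = 5  [len(g.cnt) + 3]
4. n3.env = 28  [28]
5. n4.cnt = "qx"  [terminal]
6. n5.off = 20  [terminal]
7. n3.lab = "kk"  ["kk"]
8. n3.off = "zx"  ["zx"]
9. n6.hot = 17  [C.ok + 12]
10. n6.cnt = -2  [-2]
11. n7.pre = 10  [D₀.cnt + 12]
12. n8.pre = 5  [B₀.pre * -2 + 25]
13. n9.lab = 22  [terminal]
14. n10.cnt = "wv"  [terminal]
15. n11.lab = 23  [terminal]
16. n8.env = "xy"  ["xy"]
17. n12.cnt = "uy"  [terminal]
18. n7.env = "uyq"  [g.cnt ++ "q"]
19. n13.hot = 11  [D₀.cnt + D₀.hot - 4]
20. n13.cnt = 27  [D₀.cnt + D₀.hot + 12]
21. n14.env = 0  [D₀.cnt - 27]
22. n15.off = 9  [terminal]
23. n16.lab = 3  [terminal]
24. n17.cnt = "xk"  [terminal]
25. n14.lab = "vu"  ["vu"]
26. n14.off = "qxk"  ["q" ++ g.cnt]
27. n18.cnt = "ux"  [terminal]
28. n19.hot = 13  [D₀.cnt - 14]
29. n19.cnt = 9  [D₀.hot + D₀.cnt - 29]
30. n20.off = -5  [terminal]
31. n21.lab = 6  [terminal]
32. n22.cnt = "vz"  [terminal]
33. n19.env = 1  [e.off + h.lab]
34. n19.lab = 4  [D.hot - 9]
35. n13.env = 11  [D₁.env + D₀.cnt - 17]
36. n13.lab = 29  [D₀.cnt + D₁.lab - 2]
37. n6.env = 0  [D₁.env + D₁.lab - 40]
38. n6.lab = 19  [D₀.cnt * -1 + 17]
39. n23.off = 16  [terminal]
40. n2.off = 17  [D.lab - 2]
41. n2.env = 4  [D.lab + e.off - 31]
42. n0.fin = -9  [C.env + C.off - 30]
43. n0.ok = 26  [C.env + 22]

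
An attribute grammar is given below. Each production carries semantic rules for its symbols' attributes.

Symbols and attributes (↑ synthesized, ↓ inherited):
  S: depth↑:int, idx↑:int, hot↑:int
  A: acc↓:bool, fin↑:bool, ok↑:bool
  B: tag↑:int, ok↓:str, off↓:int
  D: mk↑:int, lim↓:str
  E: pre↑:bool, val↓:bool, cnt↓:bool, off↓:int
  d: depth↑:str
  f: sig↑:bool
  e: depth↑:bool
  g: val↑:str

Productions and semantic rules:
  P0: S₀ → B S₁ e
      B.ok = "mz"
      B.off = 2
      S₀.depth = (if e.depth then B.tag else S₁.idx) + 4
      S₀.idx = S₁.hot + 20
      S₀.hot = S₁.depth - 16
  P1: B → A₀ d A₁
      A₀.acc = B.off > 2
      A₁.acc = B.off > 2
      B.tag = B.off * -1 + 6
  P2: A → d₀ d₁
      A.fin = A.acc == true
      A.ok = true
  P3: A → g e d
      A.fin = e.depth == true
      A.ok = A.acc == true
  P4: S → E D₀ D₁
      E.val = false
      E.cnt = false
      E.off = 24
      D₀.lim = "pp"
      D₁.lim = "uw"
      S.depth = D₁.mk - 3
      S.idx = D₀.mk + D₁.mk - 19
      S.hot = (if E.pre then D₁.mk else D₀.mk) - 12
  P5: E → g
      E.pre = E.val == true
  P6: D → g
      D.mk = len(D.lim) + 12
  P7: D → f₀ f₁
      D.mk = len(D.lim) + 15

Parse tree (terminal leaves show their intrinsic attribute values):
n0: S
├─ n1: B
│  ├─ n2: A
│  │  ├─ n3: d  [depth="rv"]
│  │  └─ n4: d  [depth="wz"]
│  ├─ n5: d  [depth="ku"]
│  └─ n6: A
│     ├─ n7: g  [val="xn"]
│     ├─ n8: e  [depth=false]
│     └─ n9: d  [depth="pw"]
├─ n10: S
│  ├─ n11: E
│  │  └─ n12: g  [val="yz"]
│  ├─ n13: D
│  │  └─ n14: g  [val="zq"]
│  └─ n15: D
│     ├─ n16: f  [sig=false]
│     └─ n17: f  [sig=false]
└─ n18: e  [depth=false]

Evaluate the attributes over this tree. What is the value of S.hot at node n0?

-2

1. n1.ok = "mz"  ["mz"]
2. n1.off = 2  [2]
3. n2.acc = false  [B.off > 2]
4. n3.depth = "rv"  [terminal]
5. n4.depth = "wz"  [terminal]
6. n2.fin = false  [A.acc == true]
7. n2.ok = true  [true]
8. n5.depth = "ku"  [terminal]
9. n6.acc = false  [B.off > 2]
10. n7.val = "xn"  [terminal]
11. n8.depth = false  [terminal]
12. n9.depth = "pw"  [terminal]
13. n6.fin = false  [e.depth == true]
14. n6.ok = false  [A.acc == true]
15. n1.tag = 4  [B.off * -1 + 6]
16. n11.val = false  [false]
17. n11.cnt = false  [false]
18. n11.off = 24  [24]
19. n12.val = "yz"  [terminal]
20. n11.pre = false  [E.val == true]
21. n13.lim = "pp"  ["pp"]
22. n14.val = "zq"  [terminal]
23. n13.mk = 14  [len(D.lim) + 12]
24. n15.lim = "uw"  ["uw"]
25. n16.sig = false  [terminal]
26. n17.sig = false  [terminal]
27. n15.mk = 17  [len(D.lim) + 15]
28. n10.depth = 14  [D₁.mk - 3]
29. n10.idx = 12  [D₀.mk + D₁.mk - 19]
30. n10.hot = 2  [(if E.pre then D₁.mk else D₀.mk) - 12]
31. n18.depth = false  [terminal]
32. n0.depth = 16  [(if e.depth then B.tag else S₁.idx) + 4]
33. n0.idx = 22  [S₁.hot + 20]
34. n0.hot = -2  [S₁.depth - 16]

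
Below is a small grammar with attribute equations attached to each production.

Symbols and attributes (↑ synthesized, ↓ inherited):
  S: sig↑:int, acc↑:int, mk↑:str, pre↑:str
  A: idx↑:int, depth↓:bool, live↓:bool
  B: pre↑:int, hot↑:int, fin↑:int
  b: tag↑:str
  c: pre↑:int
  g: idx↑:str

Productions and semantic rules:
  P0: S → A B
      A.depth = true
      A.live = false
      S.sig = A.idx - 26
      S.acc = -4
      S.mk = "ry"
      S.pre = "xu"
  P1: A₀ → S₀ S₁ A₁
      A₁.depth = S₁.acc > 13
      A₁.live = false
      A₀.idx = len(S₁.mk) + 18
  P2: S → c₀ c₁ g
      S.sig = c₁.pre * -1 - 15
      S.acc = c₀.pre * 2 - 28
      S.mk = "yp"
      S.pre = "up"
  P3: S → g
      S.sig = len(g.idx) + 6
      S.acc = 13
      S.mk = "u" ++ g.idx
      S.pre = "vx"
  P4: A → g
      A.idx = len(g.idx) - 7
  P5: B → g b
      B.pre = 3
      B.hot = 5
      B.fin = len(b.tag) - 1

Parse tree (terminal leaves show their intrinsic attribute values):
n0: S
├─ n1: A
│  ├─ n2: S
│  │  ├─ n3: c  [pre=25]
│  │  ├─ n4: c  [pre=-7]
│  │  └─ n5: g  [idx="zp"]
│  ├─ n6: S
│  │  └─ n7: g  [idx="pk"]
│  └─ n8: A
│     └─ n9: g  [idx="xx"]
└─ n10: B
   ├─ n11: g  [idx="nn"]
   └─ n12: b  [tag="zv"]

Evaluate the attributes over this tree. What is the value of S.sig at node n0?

1. n1.depth = true  [true]
2. n1.live = false  [false]
3. n3.pre = 25  [terminal]
4. n4.pre = -7  [terminal]
5. n5.idx = "zp"  [terminal]
6. n2.sig = -8  [c₁.pre * -1 - 15]
7. n2.acc = 22  [c₀.pre * 2 - 28]
8. n2.mk = "yp"  ["yp"]
9. n2.pre = "up"  ["up"]
10. n7.idx = "pk"  [terminal]
11. n6.sig = 8  [len(g.idx) + 6]
12. n6.acc = 13  [13]
13. n6.mk = "upk"  ["u" ++ g.idx]
14. n6.pre = "vx"  ["vx"]
15. n8.depth = false  [S₁.acc > 13]
16. n8.live = false  [false]
17. n9.idx = "xx"  [terminal]
18. n8.idx = -5  [len(g.idx) - 7]
19. n1.idx = 21  [len(S₁.mk) + 18]
20. n11.idx = "nn"  [terminal]
21. n12.tag = "zv"  [terminal]
22. n10.pre = 3  [3]
23. n10.hot = 5  [5]
24. n10.fin = 1  [len(b.tag) - 1]
25. n0.sig = -5  [A.idx - 26]
26. n0.acc = -4  [-4]
27. n0.mk = "ry"  ["ry"]
28. n0.pre = "xu"  ["xu"]

-5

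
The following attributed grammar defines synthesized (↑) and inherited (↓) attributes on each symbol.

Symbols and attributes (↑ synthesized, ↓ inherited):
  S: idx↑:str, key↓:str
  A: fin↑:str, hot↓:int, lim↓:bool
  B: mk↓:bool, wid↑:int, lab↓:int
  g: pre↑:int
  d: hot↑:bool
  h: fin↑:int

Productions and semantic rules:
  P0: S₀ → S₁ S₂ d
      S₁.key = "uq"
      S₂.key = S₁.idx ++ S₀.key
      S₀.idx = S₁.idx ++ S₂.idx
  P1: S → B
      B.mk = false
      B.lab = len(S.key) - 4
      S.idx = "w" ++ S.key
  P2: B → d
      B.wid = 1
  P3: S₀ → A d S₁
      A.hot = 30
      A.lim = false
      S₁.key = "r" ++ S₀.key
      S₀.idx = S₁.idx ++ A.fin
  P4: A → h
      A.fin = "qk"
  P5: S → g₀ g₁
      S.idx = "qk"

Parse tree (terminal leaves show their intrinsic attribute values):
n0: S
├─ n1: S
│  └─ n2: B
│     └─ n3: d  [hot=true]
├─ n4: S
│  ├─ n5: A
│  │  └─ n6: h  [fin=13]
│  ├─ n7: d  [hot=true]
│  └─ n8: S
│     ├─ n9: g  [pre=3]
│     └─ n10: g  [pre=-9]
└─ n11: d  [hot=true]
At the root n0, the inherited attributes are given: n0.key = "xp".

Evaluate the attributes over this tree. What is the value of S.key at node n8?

1. n0.key = "xp"  [given at root]
2. n1.key = "uq"  ["uq"]
3. n2.mk = false  [false]
4. n2.lab = -2  [len(S.key) - 4]
5. n3.hot = true  [terminal]
6. n2.wid = 1  [1]
7. n1.idx = "wuq"  ["w" ++ S.key]
8. n4.key = "wuqxp"  [S₁.idx ++ S₀.key]
9. n5.hot = 30  [30]
10. n5.lim = false  [false]
11. n6.fin = 13  [terminal]
12. n5.fin = "qk"  ["qk"]
13. n7.hot = true  [terminal]
14. n8.key = "rwuqxp"  ["r" ++ S₀.key]
15. n9.pre = 3  [terminal]
16. n10.pre = -9  [terminal]
17. n8.idx = "qk"  ["qk"]
18. n4.idx = "qkqk"  [S₁.idx ++ A.fin]
19. n11.hot = true  [terminal]
20. n0.idx = "wuqqkqk"  [S₁.idx ++ S₂.idx]

"rwuqxp"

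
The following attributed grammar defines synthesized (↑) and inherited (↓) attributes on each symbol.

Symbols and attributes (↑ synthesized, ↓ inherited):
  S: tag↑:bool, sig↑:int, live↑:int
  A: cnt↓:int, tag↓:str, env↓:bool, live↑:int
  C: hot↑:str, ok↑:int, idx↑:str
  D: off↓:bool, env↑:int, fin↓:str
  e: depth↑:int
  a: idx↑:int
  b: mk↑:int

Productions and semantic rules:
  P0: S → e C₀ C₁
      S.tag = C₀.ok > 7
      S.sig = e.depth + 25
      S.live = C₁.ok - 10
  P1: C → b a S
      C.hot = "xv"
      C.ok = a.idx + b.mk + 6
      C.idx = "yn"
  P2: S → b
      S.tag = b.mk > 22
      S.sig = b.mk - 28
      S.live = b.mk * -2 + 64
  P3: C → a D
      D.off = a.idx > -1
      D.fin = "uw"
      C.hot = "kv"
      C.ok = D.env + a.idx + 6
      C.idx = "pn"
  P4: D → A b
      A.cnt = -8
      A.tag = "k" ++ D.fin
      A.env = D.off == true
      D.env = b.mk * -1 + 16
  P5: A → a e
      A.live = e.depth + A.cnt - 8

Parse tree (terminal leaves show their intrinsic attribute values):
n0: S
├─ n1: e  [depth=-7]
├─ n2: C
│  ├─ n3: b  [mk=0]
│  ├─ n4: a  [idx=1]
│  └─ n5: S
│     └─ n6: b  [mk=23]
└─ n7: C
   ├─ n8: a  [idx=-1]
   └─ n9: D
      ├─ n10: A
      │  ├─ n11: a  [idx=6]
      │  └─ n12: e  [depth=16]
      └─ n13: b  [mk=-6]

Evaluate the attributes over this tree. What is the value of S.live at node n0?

17

1. n1.depth = -7  [terminal]
2. n3.mk = 0  [terminal]
3. n4.idx = 1  [terminal]
4. n6.mk = 23  [terminal]
5. n5.tag = true  [b.mk > 22]
6. n5.sig = -5  [b.mk - 28]
7. n5.live = 18  [b.mk * -2 + 64]
8. n2.hot = "xv"  ["xv"]
9. n2.ok = 7  [a.idx + b.mk + 6]
10. n2.idx = "yn"  ["yn"]
11. n8.idx = -1  [terminal]
12. n9.off = false  [a.idx > -1]
13. n9.fin = "uw"  ["uw"]
14. n10.cnt = -8  [-8]
15. n10.tag = "kuw"  ["k" ++ D.fin]
16. n10.env = false  [D.off == true]
17. n11.idx = 6  [terminal]
18. n12.depth = 16  [terminal]
19. n10.live = 0  [e.depth + A.cnt - 8]
20. n13.mk = -6  [terminal]
21. n9.env = 22  [b.mk * -1 + 16]
22. n7.hot = "kv"  ["kv"]
23. n7.ok = 27  [D.env + a.idx + 6]
24. n7.idx = "pn"  ["pn"]
25. n0.tag = false  [C₀.ok > 7]
26. n0.sig = 18  [e.depth + 25]
27. n0.live = 17  [C₁.ok - 10]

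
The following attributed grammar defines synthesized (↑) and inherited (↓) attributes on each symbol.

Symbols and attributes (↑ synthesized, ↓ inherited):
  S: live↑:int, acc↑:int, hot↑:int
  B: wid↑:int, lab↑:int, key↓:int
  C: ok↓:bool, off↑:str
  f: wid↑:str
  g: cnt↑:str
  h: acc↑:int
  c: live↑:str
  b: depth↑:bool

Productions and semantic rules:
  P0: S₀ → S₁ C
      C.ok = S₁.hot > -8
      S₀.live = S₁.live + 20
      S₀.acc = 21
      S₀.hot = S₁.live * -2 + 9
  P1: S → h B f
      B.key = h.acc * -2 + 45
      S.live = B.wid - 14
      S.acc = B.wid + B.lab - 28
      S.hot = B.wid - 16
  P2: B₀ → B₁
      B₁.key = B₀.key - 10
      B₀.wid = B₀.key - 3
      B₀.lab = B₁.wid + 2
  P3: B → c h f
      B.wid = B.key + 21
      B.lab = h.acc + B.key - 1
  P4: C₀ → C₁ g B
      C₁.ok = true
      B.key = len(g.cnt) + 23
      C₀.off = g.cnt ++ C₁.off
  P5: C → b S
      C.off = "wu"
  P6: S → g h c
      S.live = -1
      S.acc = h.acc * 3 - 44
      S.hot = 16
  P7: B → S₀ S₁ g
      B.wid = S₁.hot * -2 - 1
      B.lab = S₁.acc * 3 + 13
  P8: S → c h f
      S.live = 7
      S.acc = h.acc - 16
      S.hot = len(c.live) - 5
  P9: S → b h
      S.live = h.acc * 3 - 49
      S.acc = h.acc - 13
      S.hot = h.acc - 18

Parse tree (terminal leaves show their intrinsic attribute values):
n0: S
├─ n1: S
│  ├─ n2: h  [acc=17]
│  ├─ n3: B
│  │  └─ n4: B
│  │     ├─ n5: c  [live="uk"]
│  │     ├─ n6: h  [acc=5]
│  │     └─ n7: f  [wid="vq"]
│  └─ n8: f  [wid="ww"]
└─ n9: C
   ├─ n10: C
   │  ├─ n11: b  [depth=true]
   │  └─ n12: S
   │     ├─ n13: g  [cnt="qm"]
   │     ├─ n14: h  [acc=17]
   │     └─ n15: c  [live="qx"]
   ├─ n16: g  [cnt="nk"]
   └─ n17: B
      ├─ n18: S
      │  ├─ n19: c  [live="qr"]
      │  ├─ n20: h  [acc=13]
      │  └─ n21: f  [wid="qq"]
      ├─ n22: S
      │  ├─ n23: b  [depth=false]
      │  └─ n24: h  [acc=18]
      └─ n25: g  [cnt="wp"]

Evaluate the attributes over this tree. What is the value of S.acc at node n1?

1. n2.acc = 17  [terminal]
2. n3.key = 11  [h.acc * -2 + 45]
3. n4.key = 1  [B₀.key - 10]
4. n5.live = "uk"  [terminal]
5. n6.acc = 5  [terminal]
6. n7.wid = "vq"  [terminal]
7. n4.wid = 22  [B.key + 21]
8. n4.lab = 5  [h.acc + B.key - 1]
9. n3.wid = 8  [B₀.key - 3]
10. n3.lab = 24  [B₁.wid + 2]
11. n8.wid = "ww"  [terminal]
12. n1.live = -6  [B.wid - 14]
13. n1.acc = 4  [B.wid + B.lab - 28]
14. n1.hot = -8  [B.wid - 16]
15. n9.ok = false  [S₁.hot > -8]
16. n10.ok = true  [true]
17. n11.depth = true  [terminal]
18. n13.cnt = "qm"  [terminal]
19. n14.acc = 17  [terminal]
20. n15.live = "qx"  [terminal]
21. n12.live = -1  [-1]
22. n12.acc = 7  [h.acc * 3 - 44]
23. n12.hot = 16  [16]
24. n10.off = "wu"  ["wu"]
25. n16.cnt = "nk"  [terminal]
26. n17.key = 25  [len(g.cnt) + 23]
27. n19.live = "qr"  [terminal]
28. n20.acc = 13  [terminal]
29. n21.wid = "qq"  [terminal]
30. n18.live = 7  [7]
31. n18.acc = -3  [h.acc - 16]
32. n18.hot = -3  [len(c.live) - 5]
33. n23.depth = false  [terminal]
34. n24.acc = 18  [terminal]
35. n22.live = 5  [h.acc * 3 - 49]
36. n22.acc = 5  [h.acc - 13]
37. n22.hot = 0  [h.acc - 18]
38. n25.cnt = "wp"  [terminal]
39. n17.wid = -1  [S₁.hot * -2 - 1]
40. n17.lab = 28  [S₁.acc * 3 + 13]
41. n9.off = "nkwu"  [g.cnt ++ C₁.off]
42. n0.live = 14  [S₁.live + 20]
43. n0.acc = 21  [21]
44. n0.hot = 21  [S₁.live * -2 + 9]

4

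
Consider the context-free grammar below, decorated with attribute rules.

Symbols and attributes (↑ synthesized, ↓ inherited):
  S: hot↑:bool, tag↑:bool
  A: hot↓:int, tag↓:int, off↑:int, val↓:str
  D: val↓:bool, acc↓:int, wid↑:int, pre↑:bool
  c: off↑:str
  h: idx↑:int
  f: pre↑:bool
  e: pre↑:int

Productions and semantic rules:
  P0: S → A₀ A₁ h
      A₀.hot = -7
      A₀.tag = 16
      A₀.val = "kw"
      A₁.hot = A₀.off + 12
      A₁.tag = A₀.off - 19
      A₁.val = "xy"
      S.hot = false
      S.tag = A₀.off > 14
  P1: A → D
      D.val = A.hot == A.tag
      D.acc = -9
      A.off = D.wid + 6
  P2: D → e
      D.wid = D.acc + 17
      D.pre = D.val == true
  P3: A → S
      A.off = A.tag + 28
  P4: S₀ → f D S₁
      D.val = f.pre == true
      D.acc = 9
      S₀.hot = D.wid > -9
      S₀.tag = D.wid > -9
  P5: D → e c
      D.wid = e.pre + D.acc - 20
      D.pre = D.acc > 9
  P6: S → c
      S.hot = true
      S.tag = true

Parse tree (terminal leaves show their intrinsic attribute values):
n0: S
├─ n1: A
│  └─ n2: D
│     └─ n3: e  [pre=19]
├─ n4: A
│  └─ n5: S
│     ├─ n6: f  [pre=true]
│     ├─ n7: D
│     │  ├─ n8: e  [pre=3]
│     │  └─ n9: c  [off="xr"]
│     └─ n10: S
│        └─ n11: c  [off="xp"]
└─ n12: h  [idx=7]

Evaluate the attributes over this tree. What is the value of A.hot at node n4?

1. n1.hot = -7  [-7]
2. n1.tag = 16  [16]
3. n1.val = "kw"  ["kw"]
4. n2.val = false  [A.hot == A.tag]
5. n2.acc = -9  [-9]
6. n3.pre = 19  [terminal]
7. n2.wid = 8  [D.acc + 17]
8. n2.pre = false  [D.val == true]
9. n1.off = 14  [D.wid + 6]
10. n4.hot = 26  [A₀.off + 12]
11. n4.tag = -5  [A₀.off - 19]
12. n4.val = "xy"  ["xy"]
13. n6.pre = true  [terminal]
14. n7.val = true  [f.pre == true]
15. n7.acc = 9  [9]
16. n8.pre = 3  [terminal]
17. n9.off = "xr"  [terminal]
18. n7.wid = -8  [e.pre + D.acc - 20]
19. n7.pre = false  [D.acc > 9]
20. n11.off = "xp"  [terminal]
21. n10.hot = true  [true]
22. n10.tag = true  [true]
23. n5.hot = true  [D.wid > -9]
24. n5.tag = true  [D.wid > -9]
25. n4.off = 23  [A.tag + 28]
26. n12.idx = 7  [terminal]
27. n0.hot = false  [false]
28. n0.tag = false  [A₀.off > 14]

26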